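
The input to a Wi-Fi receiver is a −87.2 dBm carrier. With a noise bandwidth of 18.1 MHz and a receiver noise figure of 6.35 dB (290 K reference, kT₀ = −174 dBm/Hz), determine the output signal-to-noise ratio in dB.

Noise floor: N = −174 + 10 log₁₀(B) + NF
10 log₁₀(1.81×10⁷) = 72.58 dB
N = −174 + 72.58 + 6.35 = −95.07 dBm
SNR = P_sig − N = −87.2 − (−95.07) = 7.87 dB → 7.9 dB

7.9 dB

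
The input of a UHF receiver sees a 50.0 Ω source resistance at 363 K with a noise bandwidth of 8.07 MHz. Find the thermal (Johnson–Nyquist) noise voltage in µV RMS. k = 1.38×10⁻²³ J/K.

V_n = √(4kTRB)
4kTRB = 4 × 1.38×10⁻²³ × 363 × 5.00×10¹ × 8.07×10⁶ = 8.09×10⁻¹² V²
V_n = √(8.09×10⁻¹²) = 2.84×10⁻⁶ V = 2.84 µV

2.84 µV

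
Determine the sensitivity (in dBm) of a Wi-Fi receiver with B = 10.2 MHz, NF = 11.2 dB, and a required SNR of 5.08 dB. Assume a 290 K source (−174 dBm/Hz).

Sensitivity = −174 + 10 log₁₀(B) + NF + SNR_min
= −174 + 70.09 + 11.2 + 5.08
= −87.63 dBm → −87.6 dBm

−87.6 dBm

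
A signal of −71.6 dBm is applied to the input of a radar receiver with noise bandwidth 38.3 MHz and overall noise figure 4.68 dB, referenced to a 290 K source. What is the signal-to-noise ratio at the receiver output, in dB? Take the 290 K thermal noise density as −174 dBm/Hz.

21.9 dB

Noise floor: N = −174 + 10 log₁₀(B) + NF
10 log₁₀(3.83×10⁷) = 75.83 dB
N = −174 + 75.83 + 4.68 = −93.49 dBm
SNR = P_sig − N = −71.6 − (−93.49) = 21.89 dB → 21.9 dB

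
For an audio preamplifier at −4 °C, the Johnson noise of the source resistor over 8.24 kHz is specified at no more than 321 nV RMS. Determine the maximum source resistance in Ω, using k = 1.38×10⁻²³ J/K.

842 Ω

T = −4 °C + 273.15 = 269.15 K
Johnson–Nyquist: V_n = √(4kTRB) ⇒ R = V_n² / (4kTB)
4kTB = 4 × 1.38×10⁻²³ × 269.15 × 8.24×10³ = 1.22×10⁻¹⁶
R = (3.21×10⁻⁷)² / 1.22×10⁻¹⁶ = 8.42×10² Ω = 842 Ω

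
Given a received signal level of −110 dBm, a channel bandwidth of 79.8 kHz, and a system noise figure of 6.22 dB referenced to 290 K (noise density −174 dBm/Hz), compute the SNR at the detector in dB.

8.8 dB

Noise floor: N = −174 + 10 log₁₀(B) + NF
10 log₁₀(7.98×10⁴) = 49.02 dB
N = −174 + 49.02 + 6.22 = −118.76 dBm
SNR = P_sig − N = −110 − (−118.76) = 8.76 dB → 8.8 dB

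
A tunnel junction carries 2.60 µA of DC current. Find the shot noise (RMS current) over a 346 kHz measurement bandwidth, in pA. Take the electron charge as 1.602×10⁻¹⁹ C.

537 pA

I_n = √(2qI·B)
2qI·B = 2 × 1.602×10⁻¹⁹ × 2.60×10⁻⁶ × 3.46×10⁵ = 2.88×10⁻¹⁹ A²
I_n = √(2.88×10⁻¹⁹) = 5.37×10⁻¹⁰ A = 537 pA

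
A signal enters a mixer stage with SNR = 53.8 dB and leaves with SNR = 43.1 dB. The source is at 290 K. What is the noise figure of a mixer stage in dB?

NF (dB) = SNR_in(dB) − SNR_out(dB) when the source is at T₀
NF = 53.8 − 43.1 = 10.7 dB

10.7 dB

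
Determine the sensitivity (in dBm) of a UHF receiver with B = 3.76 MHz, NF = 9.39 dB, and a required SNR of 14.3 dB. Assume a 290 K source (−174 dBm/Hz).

−84.6 dBm

Sensitivity = −174 + 10 log₁₀(B) + NF + SNR_min
= −174 + 65.75 + 9.39 + 14.3
= −84.56 dBm → −84.6 dBm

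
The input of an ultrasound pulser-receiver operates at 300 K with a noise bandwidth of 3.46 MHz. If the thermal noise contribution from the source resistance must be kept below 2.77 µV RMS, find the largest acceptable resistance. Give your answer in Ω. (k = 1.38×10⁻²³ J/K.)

Johnson–Nyquist: V_n = √(4kTRB) ⇒ R = V_n² / (4kTB)
4kTB = 4 × 1.38×10⁻²³ × 300 × 3.46×10⁶ = 5.73×10⁻¹⁴
R = (2.77×10⁻⁶)² / 5.73×10⁻¹⁴ = 1.34×10² Ω = 134 Ω

134 Ω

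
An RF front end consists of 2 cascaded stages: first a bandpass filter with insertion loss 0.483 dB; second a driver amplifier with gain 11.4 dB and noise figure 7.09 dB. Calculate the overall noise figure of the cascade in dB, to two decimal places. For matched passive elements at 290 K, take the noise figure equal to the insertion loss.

Convert to linear (a loss of L dB is a gain of −L dB): F_i = 10^(NF_i/10), G_i = 10^(G_i,dB/10)
  Stage 1: F_1 = 10^(0.483/10) = 1.118, G_1 = 10^(−0.483/10) = 0.8947
  Stage 2: F_2 = 10^(7.09/10) = 5.117, G_2 = 10^(11.4/10) = 13.80
Friis cascade:
  F = 1.118 + (5.117 − 1)/0.8947 = 5.719
NF = 10 log₁₀(5.719) = 7.57 dB

7.57 dB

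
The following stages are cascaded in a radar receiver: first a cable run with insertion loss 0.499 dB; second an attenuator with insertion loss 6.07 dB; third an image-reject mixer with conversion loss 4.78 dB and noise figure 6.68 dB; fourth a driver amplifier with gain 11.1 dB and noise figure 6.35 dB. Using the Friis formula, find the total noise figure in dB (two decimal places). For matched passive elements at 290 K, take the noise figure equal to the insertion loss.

18.22 dB

Convert to linear (a loss of L dB is a gain of −L dB): F_i = 10^(NF_i/10), G_i = 10^(G_i,dB/10)
  Stage 1: F_1 = 10^(0.499/10) = 1.122, G_1 = 10^(−0.499/10) = 0.8915
  Stage 2: F_2 = 10^(6.07/10) = 4.046, G_2 = 10^(−6.07/10) = 0.2472
  Stage 3: F_3 = 10^(6.68/10) = 4.656, G_3 = 10^(−4.78/10) = 0.3327
  Stage 4: F_4 = 10^(6.35/10) = 4.315, G_4 = 10^(11.1/10) = 12.88
Friis cascade:
  F = 1.122 + (4.046 − 1)/0.8915 + (4.656 − 1)/0.2203 + (4.315 − 1)/0.07330 = 66.36
NF = 10 log₁₀(66.36) = 18.22 dB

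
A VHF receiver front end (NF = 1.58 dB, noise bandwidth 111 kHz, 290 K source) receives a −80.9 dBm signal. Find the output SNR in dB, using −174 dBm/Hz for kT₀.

Noise floor: N = −174 + 10 log₁₀(B) + NF
10 log₁₀(1.11×10⁵) = 50.45 dB
N = −174 + 50.45 + 1.58 = −121.97 dBm
SNR = P_sig − N = −80.9 − (−121.97) = 41.07 dB → 41.1 dB

41.1 dB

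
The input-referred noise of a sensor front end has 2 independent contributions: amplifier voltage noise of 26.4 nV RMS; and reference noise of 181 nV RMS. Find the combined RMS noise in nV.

Uncorrelated sources add in power (mean-square): V_tot = √(ΣV_i²)
V_tot = √[(2.64×10⁻⁸)² + (1.81×10⁻⁷)²] = 1.83×10⁻⁷ V = 183 nV

183 nV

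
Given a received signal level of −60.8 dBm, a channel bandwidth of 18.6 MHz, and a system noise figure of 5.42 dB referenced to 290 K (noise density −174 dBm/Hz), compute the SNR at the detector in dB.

Noise floor: N = −174 + 10 log₁₀(B) + NF
10 log₁₀(1.86×10⁷) = 72.7 dB
N = −174 + 72.7 + 5.42 = −95.88 dBm
SNR = P_sig − N = −60.8 − (−95.88) = 35.08 dB → 35.1 dB

35.1 dB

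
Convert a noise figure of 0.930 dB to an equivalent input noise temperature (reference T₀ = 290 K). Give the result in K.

F = 10^(0.930/10) = 1.2388
T_e = (F − 1)·T₀ = (1.2388 − 1) × 290 = 69.3 K

69.3 K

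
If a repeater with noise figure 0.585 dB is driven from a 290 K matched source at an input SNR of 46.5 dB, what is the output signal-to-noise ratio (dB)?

45.915 dB

By definition F = SNR_in/SNR_out, so in dB: SNR_out = SNR_in − NF
SNR_out = 46.5 − 0.585 = 45.915 dB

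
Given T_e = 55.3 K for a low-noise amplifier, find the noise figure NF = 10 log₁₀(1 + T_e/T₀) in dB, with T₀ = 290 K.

F = 1 + T_e/T₀ = 1 + 55.3/290 = 1.19069
NF = 10 log₁₀(1.19069) = 0.758 dB

0.758 dB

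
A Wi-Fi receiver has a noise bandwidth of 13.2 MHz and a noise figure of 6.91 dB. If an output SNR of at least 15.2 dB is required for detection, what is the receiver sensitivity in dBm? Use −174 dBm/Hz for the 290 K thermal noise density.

Sensitivity = −174 + 10 log₁₀(B) + NF + SNR_min
= −174 + 71.21 + 6.91 + 15.2
= −80.68 dBm → −80.7 dBm

−80.7 dBm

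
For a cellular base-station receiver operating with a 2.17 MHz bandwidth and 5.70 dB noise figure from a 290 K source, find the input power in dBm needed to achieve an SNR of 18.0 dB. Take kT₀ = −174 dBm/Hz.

Sensitivity = −174 + 10 log₁₀(B) + NF + SNR_min
= −174 + 63.36 + 5.70 + 18.0
= −86.94 dBm → −86.9 dBm

−86.9 dBm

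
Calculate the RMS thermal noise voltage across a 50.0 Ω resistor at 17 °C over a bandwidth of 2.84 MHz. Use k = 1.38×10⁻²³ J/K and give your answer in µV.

1.51 µV

T = 17 °C + 273.15 = 290.15 K
V_n = √(4kTRB)
4kTRB = 4 × 1.38×10⁻²³ × 290.15 × 5.00×10¹ × 2.84×10⁶ = 2.27×10⁻¹² V²
V_n = √(2.27×10⁻¹²) = 1.51×10⁻⁶ V = 1.51 µV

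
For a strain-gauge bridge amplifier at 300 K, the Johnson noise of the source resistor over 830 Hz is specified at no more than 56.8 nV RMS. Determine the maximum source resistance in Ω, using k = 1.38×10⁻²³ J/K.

235 Ω

Johnson–Nyquist: V_n = √(4kTRB) ⇒ R = V_n² / (4kTB)
4kTB = 4 × 1.38×10⁻²³ × 300 × 8.30×10² = 1.37×10⁻¹⁷
R = (5.68×10⁻⁸)² / 1.37×10⁻¹⁷ = 2.35×10² Ω = 235 Ω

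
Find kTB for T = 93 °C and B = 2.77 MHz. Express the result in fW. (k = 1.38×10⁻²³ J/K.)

14.0 fW

T = 93 °C + 273.15 = 366.15 K
P_n = kTB = 1.38×10⁻²³ × 366.15 × 2.77×10⁶ = 1.40×10⁻¹⁴ W = 14.0 fW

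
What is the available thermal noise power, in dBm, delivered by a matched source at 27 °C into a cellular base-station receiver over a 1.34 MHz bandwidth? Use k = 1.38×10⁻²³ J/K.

−112.6 dBm

T = 27 °C + 273.15 = 300.15 K
P_n = kTB = 1.38×10⁻²³ × 300.15 × 1.34×10⁶ = 5.55×10⁻¹⁵ W
In dBm: 10 log₁₀(5.55×10⁻¹⁵ / 10⁻³) = −112.6 dBm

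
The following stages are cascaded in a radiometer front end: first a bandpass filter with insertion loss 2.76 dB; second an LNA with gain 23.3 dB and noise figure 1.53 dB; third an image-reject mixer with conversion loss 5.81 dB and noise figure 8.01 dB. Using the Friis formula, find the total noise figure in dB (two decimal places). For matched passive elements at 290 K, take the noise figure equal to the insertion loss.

4.37 dB

Convert to linear (a loss of L dB is a gain of −L dB): F_i = 10^(NF_i/10), G_i = 10^(G_i,dB/10)
  Stage 1: F_1 = 10^(2.76/10) = 1.888, G_1 = 10^(−2.76/10) = 0.5297
  Stage 2: F_2 = 10^(1.53/10) = 1.422, G_2 = 10^(23.3/10) = 213.8
  Stage 3: F_3 = 10^(8.01/10) = 6.324, G_3 = 10^(−5.81/10) = 0.2624
Friis cascade:
  F = 1.888 + (1.422 − 1)/0.5297 + (6.324 − 1)/113.2 = 2.732
NF = 10 log₁₀(2.732) = 4.37 dB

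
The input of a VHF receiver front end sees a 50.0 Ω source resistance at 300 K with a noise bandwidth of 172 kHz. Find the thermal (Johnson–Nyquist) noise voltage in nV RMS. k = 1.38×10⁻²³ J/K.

377 nV

V_n = √(4kTRB)
4kTRB = 4 × 1.38×10⁻²³ × 300 × 5.00×10¹ × 1.72×10⁵ = 1.42×10⁻¹³ V²
V_n = √(1.42×10⁻¹³) = 3.77×10⁻⁷ V = 377 nV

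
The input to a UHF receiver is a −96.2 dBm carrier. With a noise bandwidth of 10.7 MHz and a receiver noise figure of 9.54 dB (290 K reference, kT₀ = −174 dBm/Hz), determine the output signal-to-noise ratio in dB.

−2.0 dB

Noise floor: N = −174 + 10 log₁₀(B) + NF
10 log₁₀(1.07×10⁷) = 70.29 dB
N = −174 + 70.29 + 9.54 = −94.17 dBm
SNR = P_sig − N = −96.2 − (−94.17) = −2.03 dB → −2.0 dB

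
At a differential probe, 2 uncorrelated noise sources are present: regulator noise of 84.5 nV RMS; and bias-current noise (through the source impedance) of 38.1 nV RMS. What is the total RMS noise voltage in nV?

92.7 nV

Uncorrelated sources add in power (mean-square): V_tot = √(ΣV_i²)
V_tot = √[(8.45×10⁻⁸)² + (3.81×10⁻⁸)²] = 9.27×10⁻⁸ V = 92.7 nV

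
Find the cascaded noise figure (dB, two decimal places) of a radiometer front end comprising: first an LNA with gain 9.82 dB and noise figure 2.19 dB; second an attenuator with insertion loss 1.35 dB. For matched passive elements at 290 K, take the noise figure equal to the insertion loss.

Convert to linear (a loss of L dB is a gain of −L dB): F_i = 10^(NF_i/10), G_i = 10^(G_i,dB/10)
  Stage 1: F_1 = 10^(2.19/10) = 1.656, G_1 = 10^(9.82/10) = 9.594
  Stage 2: F_2 = 10^(1.35/10) = 1.365, G_2 = 10^(−1.35/10) = 0.7328
Friis cascade:
  F = 1.656 + (1.365 − 1)/9.594 = 1.694
NF = 10 log₁₀(1.694) = 2.29 dB

2.29 dB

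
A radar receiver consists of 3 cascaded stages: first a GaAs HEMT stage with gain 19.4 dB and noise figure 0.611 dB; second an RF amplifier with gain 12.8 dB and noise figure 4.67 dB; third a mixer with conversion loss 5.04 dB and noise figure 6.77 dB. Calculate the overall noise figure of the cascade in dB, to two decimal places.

Convert to linear (a loss of L dB is a gain of −L dB): F_i = 10^(NF_i/10), G_i = 10^(G_i,dB/10)
  Stage 1: F_1 = 10^(0.611/10) = 1.151, G_1 = 10^(19.4/10) = 87.10
  Stage 2: F_2 = 10^(4.67/10) = 2.931, G_2 = 10^(12.8/10) = 19.05
  Stage 3: F_3 = 10^(6.77/10) = 4.753, G_3 = 10^(−5.04/10) = 0.3133
Friis cascade:
  F = 1.151 + (2.931 − 1)/87.10 + (4.753 − 1)/1660 = 1.175
NF = 10 log₁₀(1.175) = 0.70 dB

0.70 dB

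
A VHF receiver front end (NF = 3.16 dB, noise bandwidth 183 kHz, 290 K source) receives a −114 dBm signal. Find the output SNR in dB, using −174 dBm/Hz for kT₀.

4.2 dB

Noise floor: N = −174 + 10 log₁₀(B) + NF
10 log₁₀(1.83×10⁵) = 52.62 dB
N = −174 + 52.62 + 3.16 = −118.22 dBm
SNR = P_sig − N = −114 − (−118.22) = 4.22 dB → 4.2 dB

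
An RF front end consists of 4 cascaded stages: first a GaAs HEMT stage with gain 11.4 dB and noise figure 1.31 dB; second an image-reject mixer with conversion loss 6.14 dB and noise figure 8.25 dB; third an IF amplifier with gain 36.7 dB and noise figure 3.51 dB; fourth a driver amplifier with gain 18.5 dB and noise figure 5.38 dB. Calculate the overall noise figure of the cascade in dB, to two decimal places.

3.29 dB

Convert to linear (a loss of L dB is a gain of −L dB): F_i = 10^(NF_i/10), G_i = 10^(G_i,dB/10)
  Stage 1: F_1 = 10^(1.31/10) = 1.352, G_1 = 10^(11.4/10) = 13.80
  Stage 2: F_2 = 10^(8.25/10) = 6.683, G_2 = 10^(−6.14/10) = 0.2432
  Stage 3: F_3 = 10^(3.51/10) = 2.244, G_3 = 10^(36.7/10) = 4677
  Stage 4: F_4 = 10^(5.38/10) = 3.451, G_4 = 10^(18.5/10) = 70.79
Friis cascade:
  F = 1.352 + (6.683 − 1)/13.80 + (2.244 − 1)/3.357 + (3.451 − 1)/1.570×10⁴ = 2.134
NF = 10 log₁₀(2.134) = 3.29 dB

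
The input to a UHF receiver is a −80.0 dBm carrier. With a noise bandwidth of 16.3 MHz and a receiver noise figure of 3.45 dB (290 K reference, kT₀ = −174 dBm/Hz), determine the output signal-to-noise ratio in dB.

Noise floor: N = −174 + 10 log₁₀(B) + NF
10 log₁₀(1.63×10⁷) = 72.12 dB
N = −174 + 72.12 + 3.45 = −98.43 dBm
SNR = P_sig − N = −80.0 − (−98.43) = 18.43 dB → 18.4 dB

18.4 dB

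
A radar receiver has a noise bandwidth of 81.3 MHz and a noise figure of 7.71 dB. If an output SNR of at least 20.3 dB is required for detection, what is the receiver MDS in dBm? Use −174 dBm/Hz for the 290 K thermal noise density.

−66.9 dBm

Sensitivity = −174 + 10 log₁₀(B) + NF + SNR_min
= −174 + 79.1 + 7.71 + 20.3
= −66.89 dBm → −66.9 dBm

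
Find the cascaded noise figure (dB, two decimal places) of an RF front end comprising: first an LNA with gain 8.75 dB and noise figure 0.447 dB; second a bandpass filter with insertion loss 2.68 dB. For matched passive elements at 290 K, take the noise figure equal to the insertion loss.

0.87 dB

Convert to linear (a loss of L dB is a gain of −L dB): F_i = 10^(NF_i/10), G_i = 10^(G_i,dB/10)
  Stage 1: F_1 = 10^(0.447/10) = 1.108, G_1 = 10^(8.75/10) = 7.499
  Stage 2: F_2 = 10^(2.68/10) = 1.854, G_2 = 10^(−2.68/10) = 0.5395
Friis cascade:
  F = 1.108 + (1.854 − 1)/7.499 = 1.222
NF = 10 log₁₀(1.222) = 0.87 dB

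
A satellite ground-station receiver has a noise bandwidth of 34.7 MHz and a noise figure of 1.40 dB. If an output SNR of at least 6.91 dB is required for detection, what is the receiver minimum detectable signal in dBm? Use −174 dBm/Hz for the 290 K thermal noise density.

−90.3 dBm

Sensitivity = −174 + 10 log₁₀(B) + NF + SNR_min
= −174 + 75.4 + 1.40 + 6.91
= −90.29 dBm → −90.3 dBm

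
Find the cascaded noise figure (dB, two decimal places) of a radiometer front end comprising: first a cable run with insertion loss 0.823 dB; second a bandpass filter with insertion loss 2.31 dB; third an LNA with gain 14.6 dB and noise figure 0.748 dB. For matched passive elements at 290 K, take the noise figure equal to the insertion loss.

3.88 dB

Convert to linear (a loss of L dB is a gain of −L dB): F_i = 10^(NF_i/10), G_i = 10^(G_i,dB/10)
  Stage 1: F_1 = 10^(0.823/10) = 1.209, G_1 = 10^(−0.823/10) = 0.8274
  Stage 2: F_2 = 10^(2.31/10) = 1.702, G_2 = 10^(−2.31/10) = 0.5875
  Stage 3: F_3 = 10^(0.748/10) = 1.188, G_3 = 10^(14.6/10) = 28.84
Friis cascade:
  F = 1.209 + (1.702 − 1)/0.8274 + (1.188 − 1)/0.4861 = 2.444
NF = 10 log₁₀(2.444) = 3.88 dB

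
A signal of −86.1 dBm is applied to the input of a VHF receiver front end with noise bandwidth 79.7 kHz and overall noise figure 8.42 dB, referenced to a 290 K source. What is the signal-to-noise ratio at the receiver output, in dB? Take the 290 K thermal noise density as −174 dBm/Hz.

30.5 dB

Noise floor: N = −174 + 10 log₁₀(B) + NF
10 log₁₀(7.97×10⁴) = 49.01 dB
N = −174 + 49.01 + 8.42 = −116.57 dBm
SNR = P_sig − N = −86.1 − (−116.57) = 30.47 dB → 30.5 dB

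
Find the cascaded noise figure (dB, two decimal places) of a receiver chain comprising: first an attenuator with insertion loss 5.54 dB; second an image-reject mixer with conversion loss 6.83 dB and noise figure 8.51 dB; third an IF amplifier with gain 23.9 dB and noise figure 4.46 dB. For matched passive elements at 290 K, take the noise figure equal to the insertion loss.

Convert to linear (a loss of L dB is a gain of −L dB): F_i = 10^(NF_i/10), G_i = 10^(G_i,dB/10)
  Stage 1: F_1 = 10^(5.54/10) = 3.581, G_1 = 10^(−5.54/10) = 0.2793
  Stage 2: F_2 = 10^(8.51/10) = 7.096, G_2 = 10^(−6.83/10) = 0.2075
  Stage 3: F_3 = 10^(4.46/10) = 2.793, G_3 = 10^(23.9/10) = 245.5
Friis cascade:
  F = 3.581 + (7.096 − 1)/0.2793 + (2.793 − 1)/0.05794 = 56.35
NF = 10 log₁₀(56.35) = 17.51 dB

17.51 dB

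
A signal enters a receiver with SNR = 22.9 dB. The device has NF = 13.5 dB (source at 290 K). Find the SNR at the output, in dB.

9.4 dB

By definition F = SNR_in/SNR_out, so in dB: SNR_out = SNR_in − NF
SNR_out = 22.9 − 13.5 = 9.4 dB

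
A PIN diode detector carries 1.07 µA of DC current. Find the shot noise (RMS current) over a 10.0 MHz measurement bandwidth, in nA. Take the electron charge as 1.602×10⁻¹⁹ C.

I_n = √(2qI·B)
2qI·B = 2 × 1.602×10⁻¹⁹ × 1.07×10⁻⁶ × 1.00×10⁷ = 3.43×10⁻¹⁸ A²
I_n = √(3.43×10⁻¹⁸) = 1.85×10⁻⁹ A = 1.85 nA

1.85 nA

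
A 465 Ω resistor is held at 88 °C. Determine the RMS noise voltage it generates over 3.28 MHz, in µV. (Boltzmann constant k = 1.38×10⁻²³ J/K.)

T = 88 °C + 273.15 = 361.15 K
V_n = √(4kTRB)
4kTRB = 4 × 1.38×10⁻²³ × 361.15 × 4.65×10² × 3.28×10⁶ = 3.04×10⁻¹¹ V²
V_n = √(3.04×10⁻¹¹) = 5.51×10⁻⁶ V = 5.51 µV

5.51 µV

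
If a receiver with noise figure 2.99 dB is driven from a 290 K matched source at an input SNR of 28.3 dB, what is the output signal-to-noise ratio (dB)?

25.31 dB

By definition F = SNR_in/SNR_out, so in dB: SNR_out = SNR_in − NF
SNR_out = 28.3 − 2.99 = 25.31 dB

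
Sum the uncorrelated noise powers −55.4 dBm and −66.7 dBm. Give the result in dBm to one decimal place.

−55.1 dBm

Convert to linear, add, convert back:
P₁ = 2.88×10⁻⁹ W, P₂ = 2.14×10⁻¹⁰ W
P_tot = 3.10×10⁻⁹ W → 10 log₁₀(P_tot / 10⁻³) = −55.1 dBm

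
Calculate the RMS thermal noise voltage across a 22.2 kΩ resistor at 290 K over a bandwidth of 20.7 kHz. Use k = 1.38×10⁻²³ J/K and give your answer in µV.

2.71 µV

V_n = √(4kTRB)
4kTRB = 4 × 1.38×10⁻²³ × 290 × 2.22×10⁴ × 2.07×10⁴ = 7.36×10⁻¹² V²
V_n = √(7.36×10⁻¹²) = 2.71×10⁻⁶ V = 2.71 µV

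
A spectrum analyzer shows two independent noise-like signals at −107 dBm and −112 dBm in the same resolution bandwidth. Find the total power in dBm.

−105.8 dBm

Convert to linear, add, convert back:
P₁ = 2.00×10⁻¹⁴ W, P₂ = 6.31×10⁻¹⁵ W
P_tot = 2.63×10⁻¹⁴ W → 10 log₁₀(P_tot / 10⁻³) = −105.8 dBm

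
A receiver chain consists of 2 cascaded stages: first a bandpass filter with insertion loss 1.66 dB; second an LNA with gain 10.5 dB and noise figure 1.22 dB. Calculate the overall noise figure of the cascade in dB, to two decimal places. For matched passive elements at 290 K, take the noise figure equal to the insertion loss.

2.88 dB

Convert to linear (a loss of L dB is a gain of −L dB): F_i = 10^(NF_i/10), G_i = 10^(G_i,dB/10)
  Stage 1: F_1 = 10^(1.66/10) = 1.466, G_1 = 10^(−1.66/10) = 0.6823
  Stage 2: F_2 = 10^(1.22/10) = 1.324, G_2 = 10^(10.5/10) = 11.22
Friis cascade:
  F = 1.466 + (1.324 − 1)/0.6823 = 1.941
NF = 10 log₁₀(1.941) = 2.88 dB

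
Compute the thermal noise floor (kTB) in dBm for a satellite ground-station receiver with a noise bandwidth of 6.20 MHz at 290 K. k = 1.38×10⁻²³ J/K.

P_n = kTB = 1.38×10⁻²³ × 290 × 6.20×10⁶ = 2.48×10⁻¹⁴ W
In dBm: 10 log₁₀(2.48×10⁻¹⁴ / 10⁻³) = −106.1 dBm

−106.1 dBm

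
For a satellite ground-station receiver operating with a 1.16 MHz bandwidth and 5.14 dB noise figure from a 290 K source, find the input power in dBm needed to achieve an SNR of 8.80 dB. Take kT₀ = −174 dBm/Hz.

−99.4 dBm

Sensitivity = −174 + 10 log₁₀(B) + NF + SNR_min
= −174 + 60.64 + 5.14 + 8.80
= −99.42 dBm → −99.4 dBm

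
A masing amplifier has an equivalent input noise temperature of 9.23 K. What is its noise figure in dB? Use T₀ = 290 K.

F = 1 + T_e/T₀ = 1 + 9.23/290 = 1.03183
NF = 10 log₁₀(1.03183) = 0.136 dB

0.136 dB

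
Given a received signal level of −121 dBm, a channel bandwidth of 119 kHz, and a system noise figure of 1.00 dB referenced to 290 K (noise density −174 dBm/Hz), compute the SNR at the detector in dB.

1.2 dB

Noise floor: N = −174 + 10 log₁₀(B) + NF
10 log₁₀(1.19×10⁵) = 50.76 dB
N = −174 + 50.76 + 1.00 = −122.24 dBm
SNR = P_sig − N = −121 − (−122.24) = 1.24 dB → 1.2 dB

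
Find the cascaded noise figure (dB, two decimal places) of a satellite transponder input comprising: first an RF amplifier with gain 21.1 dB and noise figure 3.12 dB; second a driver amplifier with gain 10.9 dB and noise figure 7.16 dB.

Convert to linear (a loss of L dB is a gain of −L dB): F_i = 10^(NF_i/10), G_i = 10^(G_i,dB/10)
  Stage 1: F_1 = 10^(3.12/10) = 2.051, G_1 = 10^(21.1/10) = 128.8
  Stage 2: F_2 = 10^(7.16/10) = 5.200, G_2 = 10^(10.9/10) = 12.30
Friis cascade:
  F = 2.051 + (5.200 − 1)/128.8 = 2.084
NF = 10 log₁₀(2.084) = 3.19 dB

3.19 dB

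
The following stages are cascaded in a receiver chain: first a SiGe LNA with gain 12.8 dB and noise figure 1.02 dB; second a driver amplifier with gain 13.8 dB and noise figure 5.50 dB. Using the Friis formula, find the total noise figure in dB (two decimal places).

1.46 dB

Convert to linear (a loss of L dB is a gain of −L dB): F_i = 10^(NF_i/10), G_i = 10^(G_i,dB/10)
  Stage 1: F_1 = 10^(1.02/10) = 1.265, G_1 = 10^(12.8/10) = 19.05
  Stage 2: F_2 = 10^(5.50/10) = 3.548, G_2 = 10^(13.8/10) = 23.99
Friis cascade:
  F = 1.265 + (3.548 − 1)/19.05 = 1.398
NF = 10 log₁₀(1.398) = 1.46 dB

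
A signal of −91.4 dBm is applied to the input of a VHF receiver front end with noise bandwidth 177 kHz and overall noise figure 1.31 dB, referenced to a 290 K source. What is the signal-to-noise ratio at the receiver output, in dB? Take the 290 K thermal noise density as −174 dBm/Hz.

28.8 dB

Noise floor: N = −174 + 10 log₁₀(B) + NF
10 log₁₀(1.77×10⁵) = 52.48 dB
N = −174 + 52.48 + 1.31 = −120.21 dBm
SNR = P_sig − N = −91.4 − (−120.21) = 28.81 dB → 28.8 dB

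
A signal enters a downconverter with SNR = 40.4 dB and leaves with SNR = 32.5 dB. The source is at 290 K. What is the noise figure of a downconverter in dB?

NF (dB) = SNR_in(dB) − SNR_out(dB) when the source is at T₀
NF = 40.4 − 32.5 = 7.9 dB

7.9 dB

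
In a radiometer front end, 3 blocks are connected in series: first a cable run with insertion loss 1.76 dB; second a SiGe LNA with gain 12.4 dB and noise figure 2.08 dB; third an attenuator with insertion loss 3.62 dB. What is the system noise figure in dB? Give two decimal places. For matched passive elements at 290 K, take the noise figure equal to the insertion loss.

Convert to linear (a loss of L dB is a gain of −L dB): F_i = 10^(NF_i/10), G_i = 10^(G_i,dB/10)
  Stage 1: F_1 = 10^(1.76/10) = 1.500, G_1 = 10^(−1.76/10) = 0.6668
  Stage 2: F_2 = 10^(2.08/10) = 1.614, G_2 = 10^(12.4/10) = 17.38
  Stage 3: F_3 = 10^(3.62/10) = 2.301, G_3 = 10^(−3.62/10) = 0.4345
Friis cascade:
  F = 1.500 + (1.614 − 1)/0.6668 + (2.301 − 1)/11.59 = 2.533
NF = 10 log₁₀(2.533) = 4.04 dB

4.04 dB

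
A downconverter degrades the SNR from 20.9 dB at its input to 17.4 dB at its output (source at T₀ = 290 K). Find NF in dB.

3.5 dB

NF (dB) = SNR_in(dB) − SNR_out(dB) when the source is at T₀
NF = 20.9 − 17.4 = 3.5 dB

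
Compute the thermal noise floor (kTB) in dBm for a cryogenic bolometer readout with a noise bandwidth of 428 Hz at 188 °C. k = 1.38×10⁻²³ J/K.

−145.6 dBm

T = 188 °C + 273.15 = 461.15 K
P_n = kTB = 1.38×10⁻²³ × 461.15 × 4.28×10² = 2.72×10⁻¹⁸ W
In dBm: 10 log₁₀(2.72×10⁻¹⁸ / 10⁻³) = −145.6 dBm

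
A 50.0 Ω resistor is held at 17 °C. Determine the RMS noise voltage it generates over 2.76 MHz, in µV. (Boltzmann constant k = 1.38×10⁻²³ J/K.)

T = 17 °C + 273.15 = 290.15 K
V_n = √(4kTRB)
4kTRB = 4 × 1.38×10⁻²³ × 290.15 × 5.00×10¹ × 2.76×10⁶ = 2.21×10⁻¹² V²
V_n = √(2.21×10⁻¹²) = 1.49×10⁻⁶ V = 1.49 µV

1.49 µV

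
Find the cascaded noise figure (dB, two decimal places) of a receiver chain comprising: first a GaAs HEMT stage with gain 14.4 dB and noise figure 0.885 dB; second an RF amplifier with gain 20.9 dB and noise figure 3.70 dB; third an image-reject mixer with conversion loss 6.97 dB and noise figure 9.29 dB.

1.06 dB

Convert to linear (a loss of L dB is a gain of −L dB): F_i = 10^(NF_i/10), G_i = 10^(G_i,dB/10)
  Stage 1: F_1 = 10^(0.885/10) = 1.226, G_1 = 10^(14.4/10) = 27.54
  Stage 2: F_2 = 10^(3.70/10) = 2.344, G_2 = 10^(20.9/10) = 123.0
  Stage 3: F_3 = 10^(9.29/10) = 8.492, G_3 = 10^(−6.97/10) = 0.2009
Friis cascade:
  F = 1.226 + (2.344 − 1)/27.54 + (8.492 − 1)/3388 = 1.277
NF = 10 log₁₀(1.277) = 1.06 dB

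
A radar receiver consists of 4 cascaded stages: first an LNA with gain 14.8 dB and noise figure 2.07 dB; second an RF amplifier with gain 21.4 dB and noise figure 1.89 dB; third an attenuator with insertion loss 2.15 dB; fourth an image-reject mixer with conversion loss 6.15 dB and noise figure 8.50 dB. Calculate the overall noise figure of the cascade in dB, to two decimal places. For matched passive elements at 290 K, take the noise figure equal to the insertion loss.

2.13 dB

Convert to linear (a loss of L dB is a gain of −L dB): F_i = 10^(NF_i/10), G_i = 10^(G_i,dB/10)
  Stage 1: F_1 = 10^(2.07/10) = 1.611, G_1 = 10^(14.8/10) = 30.20
  Stage 2: F_2 = 10^(1.89/10) = 1.545, G_2 = 10^(21.4/10) = 138.0
  Stage 3: F_3 = 10^(2.15/10) = 1.641, G_3 = 10^(−2.15/10) = 0.6095
  Stage 4: F_4 = 10^(8.50/10) = 7.079, G_4 = 10^(−6.15/10) = 0.2427
Friis cascade:
  F = 1.611 + (1.545 − 1)/30.20 + (1.641 − 1)/4169 + (7.079 − 1)/2541 = 1.631
NF = 10 log₁₀(1.631) = 2.13 dB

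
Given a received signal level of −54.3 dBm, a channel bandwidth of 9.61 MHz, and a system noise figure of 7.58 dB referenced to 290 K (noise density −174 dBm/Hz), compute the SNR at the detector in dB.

42.3 dB

Noise floor: N = −174 + 10 log₁₀(B) + NF
10 log₁₀(9.61×10⁶) = 69.83 dB
N = −174 + 69.83 + 7.58 = −96.59 dBm
SNR = P_sig − N = −54.3 − (−96.59) = 42.29 dB → 42.3 dB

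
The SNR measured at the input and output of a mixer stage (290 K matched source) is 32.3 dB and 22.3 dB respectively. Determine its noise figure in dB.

NF (dB) = SNR_in(dB) − SNR_out(dB) when the source is at T₀
NF = 32.3 − 22.3 = 10.0 dB

10.0 dB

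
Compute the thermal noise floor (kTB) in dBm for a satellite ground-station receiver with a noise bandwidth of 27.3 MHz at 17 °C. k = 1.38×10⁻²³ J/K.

−99.6 dBm

T = 17 °C + 273.15 = 290.15 K
P_n = kTB = 1.38×10⁻²³ × 290.15 × 2.73×10⁷ = 1.09×10⁻¹³ W
In dBm: 10 log₁₀(1.09×10⁻¹³ / 10⁻³) = −99.6 dBm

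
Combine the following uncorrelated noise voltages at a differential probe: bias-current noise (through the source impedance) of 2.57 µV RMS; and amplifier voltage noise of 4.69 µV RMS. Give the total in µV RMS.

Uncorrelated sources add in power (mean-square): V_tot = √(ΣV_i²)
V_tot = √[(2.57×10⁻⁶)² + (4.69×10⁻⁶)²] = 5.35×10⁻⁶ V = 5.35 µV

5.35 µV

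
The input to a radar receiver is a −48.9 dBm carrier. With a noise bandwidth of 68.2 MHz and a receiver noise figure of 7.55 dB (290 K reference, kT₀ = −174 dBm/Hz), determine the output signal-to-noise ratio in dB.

39.2 dB

Noise floor: N = −174 + 10 log₁₀(B) + NF
10 log₁₀(6.82×10⁷) = 78.34 dB
N = −174 + 78.34 + 7.55 = −88.11 dBm
SNR = P_sig − N = −48.9 − (−88.11) = 39.21 dB → 39.2 dB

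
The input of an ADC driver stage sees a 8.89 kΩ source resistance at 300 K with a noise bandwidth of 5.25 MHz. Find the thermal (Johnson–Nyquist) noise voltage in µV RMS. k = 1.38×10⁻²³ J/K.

V_n = √(4kTRB)
4kTRB = 4 × 1.38×10⁻²³ × 300 × 8.89×10³ × 5.25×10⁶ = 7.73×10⁻¹⁰ V²
V_n = √(7.73×10⁻¹⁰) = 2.78×10⁻⁵ V = 27.8 µV

27.8 µV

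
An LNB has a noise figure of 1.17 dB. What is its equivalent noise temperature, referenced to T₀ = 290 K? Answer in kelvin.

89.7 K

F = 10^(1.17/10) = 1.30918
T_e = (F − 1)·T₀ = (1.30918 − 1) × 290 = 89.7 K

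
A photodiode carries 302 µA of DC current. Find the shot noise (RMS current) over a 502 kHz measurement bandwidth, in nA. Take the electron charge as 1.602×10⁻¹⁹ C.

I_n = √(2qI·B)
2qI·B = 2 × 1.602×10⁻¹⁹ × 3.02×10⁻⁴ × 5.02×10⁵ = 4.86×10⁻¹⁷ A²
I_n = √(4.86×10⁻¹⁷) = 6.97×10⁻⁹ A = 6.97 nA

6.97 nA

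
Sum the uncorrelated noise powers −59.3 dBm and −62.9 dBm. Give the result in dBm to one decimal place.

−57.7 dBm

Convert to linear, add, convert back:
P₁ = 1.17×10⁻⁹ W, P₂ = 5.13×10⁻¹⁰ W
P_tot = 1.69×10⁻⁹ W → 10 log₁₀(P_tot / 10⁻³) = −57.7 dBm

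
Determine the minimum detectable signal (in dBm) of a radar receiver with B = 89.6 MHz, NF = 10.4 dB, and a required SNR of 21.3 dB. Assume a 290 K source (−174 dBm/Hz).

Sensitivity = −174 + 10 log₁₀(B) + NF + SNR_min
= −174 + 79.52 + 10.4 + 21.3
= −62.78 dBm → −62.8 dBm

−62.8 dBm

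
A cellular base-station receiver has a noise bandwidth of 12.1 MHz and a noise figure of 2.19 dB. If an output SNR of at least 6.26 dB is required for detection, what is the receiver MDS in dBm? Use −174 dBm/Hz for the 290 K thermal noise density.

Sensitivity = −174 + 10 log₁₀(B) + NF + SNR_min
= −174 + 70.83 + 2.19 + 6.26
= −94.72 dBm → −94.7 dBm

−94.7 dBm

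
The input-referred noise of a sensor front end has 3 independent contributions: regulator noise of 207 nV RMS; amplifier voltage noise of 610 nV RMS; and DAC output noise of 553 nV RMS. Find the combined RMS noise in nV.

Uncorrelated sources add in power (mean-square): V_tot = √(ΣV_i²)
V_tot = √[(2.07×10⁻⁷)² + (6.10×10⁻⁷)² + (5.53×10⁻⁷)²] = 8.49×10⁻⁷ V = 849 nV

849 nV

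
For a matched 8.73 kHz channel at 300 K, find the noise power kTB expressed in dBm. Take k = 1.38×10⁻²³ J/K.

P_n = kTB = 1.38×10⁻²³ × 300 × 8.73×10³ = 3.61×10⁻¹⁷ W
In dBm: 10 log₁₀(3.61×10⁻¹⁷ / 10⁻³) = −134.4 dBm

−134.4 dBm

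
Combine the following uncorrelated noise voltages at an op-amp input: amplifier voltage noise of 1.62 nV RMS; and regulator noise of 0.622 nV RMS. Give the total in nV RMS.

1.74 nV

Uncorrelated sources add in power (mean-square): V_tot = √(ΣV_i²)
V_tot = √[(1.62×10⁻⁹)² + (6.22×10⁻¹⁰)²] = 1.74×10⁻⁹ V = 1.74 nV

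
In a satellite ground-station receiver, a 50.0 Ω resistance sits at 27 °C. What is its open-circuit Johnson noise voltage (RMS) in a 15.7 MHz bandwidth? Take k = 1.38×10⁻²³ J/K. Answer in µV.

3.61 µV

T = 27 °C + 273.15 = 300.15 K
V_n = √(4kTRB)
4kTRB = 4 × 1.38×10⁻²³ × 300.15 × 5.00×10¹ × 1.57×10⁷ = 1.30×10⁻¹¹ V²
V_n = √(1.30×10⁻¹¹) = 3.61×10⁻⁶ V = 3.61 µV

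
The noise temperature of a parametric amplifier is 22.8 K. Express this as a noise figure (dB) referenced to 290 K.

F = 1 + T_e/T₀ = 1 + 22.8/290 = 1.07862
NF = 10 log₁₀(1.07862) = 0.329 dB

0.329 dB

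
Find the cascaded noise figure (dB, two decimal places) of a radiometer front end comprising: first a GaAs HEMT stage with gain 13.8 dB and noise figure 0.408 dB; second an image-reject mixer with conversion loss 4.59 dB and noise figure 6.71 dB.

0.98 dB

Convert to linear (a loss of L dB is a gain of −L dB): F_i = 10^(NF_i/10), G_i = 10^(G_i,dB/10)
  Stage 1: F_1 = 10^(0.408/10) = 1.098, G_1 = 10^(13.8/10) = 23.99
  Stage 2: F_2 = 10^(6.71/10) = 4.688, G_2 = 10^(−4.59/10) = 0.3475
Friis cascade:
  F = 1.098 + (4.688 − 1)/23.99 = 1.252
NF = 10 log₁₀(1.252) = 0.98 dB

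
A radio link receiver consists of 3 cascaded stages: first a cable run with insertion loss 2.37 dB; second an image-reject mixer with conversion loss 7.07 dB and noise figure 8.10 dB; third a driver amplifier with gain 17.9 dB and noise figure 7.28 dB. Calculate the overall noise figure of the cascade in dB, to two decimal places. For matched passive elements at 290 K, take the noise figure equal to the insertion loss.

16.93 dB

Convert to linear (a loss of L dB is a gain of −L dB): F_i = 10^(NF_i/10), G_i = 10^(G_i,dB/10)
  Stage 1: F_1 = 10^(2.37/10) = 1.726, G_1 = 10^(−2.37/10) = 0.5794
  Stage 2: F_2 = 10^(8.10/10) = 6.457, G_2 = 10^(−7.07/10) = 0.1963
  Stage 3: F_3 = 10^(7.28/10) = 5.346, G_3 = 10^(17.9/10) = 61.66
Friis cascade:
  F = 1.726 + (6.457 − 1)/0.5794 + (5.346 − 1)/0.1138 = 49.34
NF = 10 log₁₀(49.34) = 16.93 dB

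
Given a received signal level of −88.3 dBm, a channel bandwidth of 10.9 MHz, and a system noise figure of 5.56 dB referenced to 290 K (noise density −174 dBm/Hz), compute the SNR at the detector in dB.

9.8 dB

Noise floor: N = −174 + 10 log₁₀(B) + NF
10 log₁₀(1.09×10⁷) = 70.37 dB
N = −174 + 70.37 + 5.56 = −98.07 dBm
SNR = P_sig − N = −88.3 − (−98.07) = 9.77 dB → 9.8 dB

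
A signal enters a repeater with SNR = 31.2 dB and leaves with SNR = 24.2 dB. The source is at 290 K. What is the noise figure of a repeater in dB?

NF (dB) = SNR_in(dB) − SNR_out(dB) when the source is at T₀
NF = 31.2 − 24.2 = 7.0 dB

7.0 dB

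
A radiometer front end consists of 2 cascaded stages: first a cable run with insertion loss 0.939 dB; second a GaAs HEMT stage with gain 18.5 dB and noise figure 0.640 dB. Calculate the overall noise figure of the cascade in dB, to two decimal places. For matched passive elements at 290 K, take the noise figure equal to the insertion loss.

Convert to linear (a loss of L dB is a gain of −L dB): F_i = 10^(NF_i/10), G_i = 10^(G_i,dB/10)
  Stage 1: F_1 = 10^(0.939/10) = 1.241, G_1 = 10^(−0.939/10) = 0.8056
  Stage 2: F_2 = 10^(0.640/10) = 1.159, G_2 = 10^(18.5/10) = 70.79
Friis cascade:
  F = 1.241 + (1.159 − 1)/0.8056 = 1.438
NF = 10 log₁₀(1.438) = 1.58 dB

1.58 dB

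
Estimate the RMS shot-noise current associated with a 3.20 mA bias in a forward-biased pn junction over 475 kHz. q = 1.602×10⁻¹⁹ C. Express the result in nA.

I_n = √(2qI·B)
2qI·B = 2 × 1.602×10⁻¹⁹ × 3.20×10⁻³ × 4.75×10⁵ = 4.87×10⁻¹⁶ A²
I_n = √(4.87×10⁻¹⁶) = 2.21×10⁻⁸ A = 22.1 nA

22.1 nA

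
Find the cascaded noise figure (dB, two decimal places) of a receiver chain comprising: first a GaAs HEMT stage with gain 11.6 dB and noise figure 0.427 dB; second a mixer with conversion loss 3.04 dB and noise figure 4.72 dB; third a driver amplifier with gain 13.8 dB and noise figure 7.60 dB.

Convert to linear (a loss of L dB is a gain of −L dB): F_i = 10^(NF_i/10), G_i = 10^(G_i,dB/10)
  Stage 1: F_1 = 10^(0.427/10) = 1.103, G_1 = 10^(11.6/10) = 14.45
  Stage 2: F_2 = 10^(4.72/10) = 2.965, G_2 = 10^(−3.04/10) = 0.4966
  Stage 3: F_3 = 10^(7.60/10) = 5.754, G_3 = 10^(13.8/10) = 23.99
Friis cascade:
  F = 1.103 + (2.965 − 1)/14.45 + (5.754 − 1)/7.178 = 1.902
NF = 10 log₁₀(1.902) = 2.79 dB

2.79 dB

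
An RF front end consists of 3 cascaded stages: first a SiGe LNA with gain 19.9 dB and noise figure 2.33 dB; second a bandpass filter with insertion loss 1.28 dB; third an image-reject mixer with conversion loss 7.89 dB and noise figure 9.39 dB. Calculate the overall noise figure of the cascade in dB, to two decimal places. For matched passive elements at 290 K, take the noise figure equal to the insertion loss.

2.60 dB

Convert to linear (a loss of L dB is a gain of −L dB): F_i = 10^(NF_i/10), G_i = 10^(G_i,dB/10)
  Stage 1: F_1 = 10^(2.33/10) = 1.710, G_1 = 10^(19.9/10) = 97.72
  Stage 2: F_2 = 10^(1.28/10) = 1.343, G_2 = 10^(−1.28/10) = 0.7447
  Stage 3: F_3 = 10^(9.39/10) = 8.690, G_3 = 10^(−7.89/10) = 0.1626
Friis cascade:
  F = 1.710 + (1.343 − 1)/97.72 + (8.690 − 1)/72.78 = 1.819
NF = 10 log₁₀(1.819) = 2.60 dB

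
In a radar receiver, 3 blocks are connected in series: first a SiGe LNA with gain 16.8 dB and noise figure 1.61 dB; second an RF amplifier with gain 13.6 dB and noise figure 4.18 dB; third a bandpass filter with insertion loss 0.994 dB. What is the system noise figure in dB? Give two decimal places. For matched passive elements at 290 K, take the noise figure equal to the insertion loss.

Convert to linear (a loss of L dB is a gain of −L dB): F_i = 10^(NF_i/10), G_i = 10^(G_i,dB/10)
  Stage 1: F_1 = 10^(1.61/10) = 1.449, G_1 = 10^(16.8/10) = 47.86
  Stage 2: F_2 = 10^(4.18/10) = 2.618, G_2 = 10^(13.6/10) = 22.91
  Stage 3: F_3 = 10^(0.994/10) = 1.257, G_3 = 10^(−0.994/10) = 0.7954
Friis cascade:
  F = 1.449 + (2.618 − 1)/47.86 + (1.257 − 1)/1096 = 1.483
NF = 10 log₁₀(1.483) = 1.71 dB

1.71 dB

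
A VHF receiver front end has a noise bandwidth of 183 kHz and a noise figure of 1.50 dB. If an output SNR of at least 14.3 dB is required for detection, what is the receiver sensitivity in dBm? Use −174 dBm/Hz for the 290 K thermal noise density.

Sensitivity = −174 + 10 log₁₀(B) + NF + SNR_min
= −174 + 52.62 + 1.50 + 14.3
= −105.58 dBm → −105.6 dBm

−105.6 dBm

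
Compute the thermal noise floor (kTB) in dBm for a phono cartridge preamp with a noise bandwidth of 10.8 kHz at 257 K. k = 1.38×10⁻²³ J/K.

P_n = kTB = 1.38×10⁻²³ × 257 × 1.08×10⁴ = 3.83×10⁻¹⁷ W
In dBm: 10 log₁₀(3.83×10⁻¹⁷ / 10⁻³) = −134.2 dBm

−134.2 dBm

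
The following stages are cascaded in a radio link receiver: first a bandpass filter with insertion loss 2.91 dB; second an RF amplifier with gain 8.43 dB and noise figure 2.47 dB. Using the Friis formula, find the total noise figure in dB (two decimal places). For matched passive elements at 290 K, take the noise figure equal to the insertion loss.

5.38 dB

Convert to linear (a loss of L dB is a gain of −L dB): F_i = 10^(NF_i/10), G_i = 10^(G_i,dB/10)
  Stage 1: F_1 = 10^(2.91/10) = 1.954, G_1 = 10^(−2.91/10) = 0.5117
  Stage 2: F_2 = 10^(2.47/10) = 1.766, G_2 = 10^(8.43/10) = 6.966
Friis cascade:
  F = 1.954 + (1.766 − 1)/0.5117 = 3.451
NF = 10 log₁₀(3.451) = 5.38 dB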